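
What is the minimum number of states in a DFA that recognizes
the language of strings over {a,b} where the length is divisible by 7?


States track (length) mod 7.
Need 7 states: one per remainder 0..6; accept = remainder 0.

7


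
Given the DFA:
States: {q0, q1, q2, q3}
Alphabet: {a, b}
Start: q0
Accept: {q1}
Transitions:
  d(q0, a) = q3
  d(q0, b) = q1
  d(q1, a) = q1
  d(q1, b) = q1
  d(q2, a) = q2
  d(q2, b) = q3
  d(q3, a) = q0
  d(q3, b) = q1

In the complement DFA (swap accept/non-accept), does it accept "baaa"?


Trace: q0 -> q1 -> q1 -> q1 -> q1
Final: q1
Original accept: {q1}
Complement: q1 is in original accept

No, complement rejects (original accepts)


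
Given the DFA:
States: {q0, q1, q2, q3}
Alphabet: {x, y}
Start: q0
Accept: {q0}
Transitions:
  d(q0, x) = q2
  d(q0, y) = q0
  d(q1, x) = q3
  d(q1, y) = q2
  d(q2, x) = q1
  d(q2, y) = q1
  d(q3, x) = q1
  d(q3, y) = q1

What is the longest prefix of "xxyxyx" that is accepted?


Run the DFA, marking each prefix where the state is accepting:
  "" -> q0 [accept]
  "x" -> q2 [reject]
  "xx" -> q1 [reject]
  "xxy" -> q2 [reject]
  "xxyx" -> q1 [reject]
  "xxyxy" -> q2 [reject]
  "xxyxyx" -> q1 [reject]

""


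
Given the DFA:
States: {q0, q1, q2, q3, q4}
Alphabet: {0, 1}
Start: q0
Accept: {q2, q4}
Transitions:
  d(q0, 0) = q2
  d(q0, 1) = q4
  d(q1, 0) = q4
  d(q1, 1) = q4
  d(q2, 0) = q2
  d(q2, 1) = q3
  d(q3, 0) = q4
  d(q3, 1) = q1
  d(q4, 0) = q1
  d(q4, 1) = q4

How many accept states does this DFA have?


Accept states listed: {q2, q4}
Counting: q2(1) q4(2)

2


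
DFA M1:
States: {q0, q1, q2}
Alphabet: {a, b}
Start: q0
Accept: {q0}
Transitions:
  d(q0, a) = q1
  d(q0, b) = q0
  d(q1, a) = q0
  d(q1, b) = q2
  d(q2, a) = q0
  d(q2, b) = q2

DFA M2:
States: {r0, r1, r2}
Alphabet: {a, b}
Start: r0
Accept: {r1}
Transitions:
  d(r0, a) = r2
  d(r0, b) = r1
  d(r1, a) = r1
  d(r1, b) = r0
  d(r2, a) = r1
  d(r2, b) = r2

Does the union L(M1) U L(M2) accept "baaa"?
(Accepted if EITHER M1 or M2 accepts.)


M1: final=q1 accepted=False
M2: final=r1 accepted=True

Yes, union accepts


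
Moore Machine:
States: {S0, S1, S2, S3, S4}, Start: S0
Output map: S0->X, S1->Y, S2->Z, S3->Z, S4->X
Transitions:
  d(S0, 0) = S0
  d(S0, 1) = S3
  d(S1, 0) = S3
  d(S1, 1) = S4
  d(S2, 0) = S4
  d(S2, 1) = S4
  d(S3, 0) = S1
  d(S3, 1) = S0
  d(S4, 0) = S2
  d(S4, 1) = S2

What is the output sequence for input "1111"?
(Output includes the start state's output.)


Start: S0 (output X)
  --1--> S3 (output Z)
  --1--> S0 (output X)
  --1--> S3 (output Z)
  --1--> S0 (output X)

"XZXZX"


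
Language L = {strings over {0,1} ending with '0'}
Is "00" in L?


last symbol = '0'

Yes, "00" is in L


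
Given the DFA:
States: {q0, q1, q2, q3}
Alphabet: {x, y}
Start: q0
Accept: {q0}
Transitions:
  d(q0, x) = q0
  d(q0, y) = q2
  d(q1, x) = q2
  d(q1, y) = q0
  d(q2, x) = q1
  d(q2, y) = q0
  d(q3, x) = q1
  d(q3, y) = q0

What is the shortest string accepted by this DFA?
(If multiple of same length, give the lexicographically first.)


BFS by string length (lex-first path to each state shown):
  len 0: q0<-""
Found accept state at length 0.

"" (empty string)


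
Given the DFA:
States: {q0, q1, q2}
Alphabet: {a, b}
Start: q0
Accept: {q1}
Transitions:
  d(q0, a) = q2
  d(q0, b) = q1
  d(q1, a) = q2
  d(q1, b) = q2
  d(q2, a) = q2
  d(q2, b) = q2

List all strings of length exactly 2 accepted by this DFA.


All strings of length 2: 4 total
Accepted: 0

None


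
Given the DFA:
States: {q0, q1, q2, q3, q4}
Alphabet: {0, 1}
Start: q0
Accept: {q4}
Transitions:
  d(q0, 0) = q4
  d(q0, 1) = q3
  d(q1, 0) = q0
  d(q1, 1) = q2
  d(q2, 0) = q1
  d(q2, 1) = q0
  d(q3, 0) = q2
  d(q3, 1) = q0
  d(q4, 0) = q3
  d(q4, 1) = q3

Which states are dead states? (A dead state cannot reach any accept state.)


Forward reachability from each state:
  q0 -> reaches accept state q4 (live)
  q1 -> reaches accept state q4 (live)
  q2 -> reaches accept state q4 (live)
  q3 -> reaches accept state q4 (live)
  q4 -> reaches accept state q4 (live)

None (all states can reach an accept state)


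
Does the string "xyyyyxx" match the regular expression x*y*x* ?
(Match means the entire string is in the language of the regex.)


|string| = 7; first = 'x'; last = 'x'

Yes, "xyyyyxx" matches x*y*x*


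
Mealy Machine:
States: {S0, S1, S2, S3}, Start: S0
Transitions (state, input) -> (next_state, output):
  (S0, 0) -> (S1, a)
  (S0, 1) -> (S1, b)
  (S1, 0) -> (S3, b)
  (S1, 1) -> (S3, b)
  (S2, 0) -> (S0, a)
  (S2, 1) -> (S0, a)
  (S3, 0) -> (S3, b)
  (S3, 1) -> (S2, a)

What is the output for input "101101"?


Step-by-step:
  (S0, 1) -> (S1, b)
  (S1, 0) -> (S3, b)
  (S3, 1) -> (S2, a)
  (S2, 1) -> (S0, a)
  (S0, 0) -> (S1, a)
  (S1, 1) -> (S3, b)

"bbaaab"


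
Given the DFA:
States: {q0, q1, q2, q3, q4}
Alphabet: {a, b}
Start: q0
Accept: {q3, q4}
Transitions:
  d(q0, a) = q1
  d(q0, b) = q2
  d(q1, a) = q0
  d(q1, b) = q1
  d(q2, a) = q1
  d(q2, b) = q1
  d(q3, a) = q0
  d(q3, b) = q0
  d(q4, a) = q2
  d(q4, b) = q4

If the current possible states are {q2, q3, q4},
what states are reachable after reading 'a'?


Apply transition on 'a' from each current state:
  d(q2, a) = q1
  d(q3, a) = q0
  d(q4, a) = q2

{q0, q1, q2}


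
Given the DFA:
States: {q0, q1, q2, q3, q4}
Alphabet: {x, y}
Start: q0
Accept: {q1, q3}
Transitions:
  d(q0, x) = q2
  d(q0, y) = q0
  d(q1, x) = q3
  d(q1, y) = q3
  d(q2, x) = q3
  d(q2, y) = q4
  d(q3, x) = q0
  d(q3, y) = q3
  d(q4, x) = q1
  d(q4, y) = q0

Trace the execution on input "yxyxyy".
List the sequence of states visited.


Input: yxyxyy
d(q0, y) = q0
d(q0, x) = q2
d(q2, y) = q4
d(q4, x) = q1
d(q1, y) = q3
d(q3, y) = q3


q0 -> q0 -> q2 -> q4 -> q1 -> q3 -> q3


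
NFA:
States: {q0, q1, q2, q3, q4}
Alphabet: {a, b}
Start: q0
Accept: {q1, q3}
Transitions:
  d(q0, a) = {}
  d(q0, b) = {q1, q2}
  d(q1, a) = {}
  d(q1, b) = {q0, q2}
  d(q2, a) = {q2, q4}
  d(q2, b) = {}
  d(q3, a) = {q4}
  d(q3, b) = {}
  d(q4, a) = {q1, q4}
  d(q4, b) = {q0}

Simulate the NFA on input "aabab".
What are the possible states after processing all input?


Start: {q0}
  --a--> {}
  --a--> {}
  --b--> {}
  --a--> {}
  --b--> {}

{} (empty set, no valid transitions)


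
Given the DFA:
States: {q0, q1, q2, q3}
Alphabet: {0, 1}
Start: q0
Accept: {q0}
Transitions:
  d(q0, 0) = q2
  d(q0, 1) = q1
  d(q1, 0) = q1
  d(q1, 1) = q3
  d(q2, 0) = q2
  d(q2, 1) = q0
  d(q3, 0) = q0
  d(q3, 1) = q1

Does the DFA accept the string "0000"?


Trace: q0 -> q2 -> q2 -> q2 -> q2
Final state: q2
Accept states: {q0}

No, rejected (final state q2 is not an accept state)


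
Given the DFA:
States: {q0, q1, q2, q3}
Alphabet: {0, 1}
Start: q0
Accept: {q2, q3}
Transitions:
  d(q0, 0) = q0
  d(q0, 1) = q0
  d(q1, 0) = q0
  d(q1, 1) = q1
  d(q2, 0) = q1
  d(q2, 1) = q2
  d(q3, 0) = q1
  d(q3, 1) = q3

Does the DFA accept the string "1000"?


Trace: q0 -> q0 -> q0 -> q0 -> q0
Final state: q0
Accept states: {q2, q3}

No, rejected (final state q0 is not an accept state)


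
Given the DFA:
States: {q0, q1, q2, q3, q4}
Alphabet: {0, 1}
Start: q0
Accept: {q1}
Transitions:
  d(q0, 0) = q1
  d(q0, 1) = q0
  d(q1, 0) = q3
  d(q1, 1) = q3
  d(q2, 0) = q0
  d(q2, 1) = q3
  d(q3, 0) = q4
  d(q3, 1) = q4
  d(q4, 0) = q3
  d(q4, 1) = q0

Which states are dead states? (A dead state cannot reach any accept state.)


Forward reachability from each state:
  q0 -> reaches accept state q1 (live)
  q1 -> reaches accept state q1 (live)
  q2 -> reaches accept state q1 (live)
  q3 -> reaches accept state q1 (live)
  q4 -> reaches accept state q1 (live)

None (all states can reach an accept state)


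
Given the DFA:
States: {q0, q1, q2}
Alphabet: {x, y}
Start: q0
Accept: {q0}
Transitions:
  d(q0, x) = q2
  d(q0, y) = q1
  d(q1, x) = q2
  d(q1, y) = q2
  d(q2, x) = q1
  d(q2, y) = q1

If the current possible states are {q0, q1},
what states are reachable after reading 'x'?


Apply transition on 'x' from each current state:
  d(q0, x) = q2
  d(q1, x) = q2

{q2}


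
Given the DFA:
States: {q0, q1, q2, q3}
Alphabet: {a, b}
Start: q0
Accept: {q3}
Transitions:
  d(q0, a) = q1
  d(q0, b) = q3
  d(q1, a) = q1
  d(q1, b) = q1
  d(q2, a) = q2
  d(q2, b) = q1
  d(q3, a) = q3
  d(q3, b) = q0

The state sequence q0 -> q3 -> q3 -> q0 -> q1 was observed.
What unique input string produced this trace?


Trace back each transition to find the symbol:
  q0 --[b]--> q3
  q3 --[a]--> q3
  q3 --[b]--> q0
  q0 --[a]--> q1

"baba"


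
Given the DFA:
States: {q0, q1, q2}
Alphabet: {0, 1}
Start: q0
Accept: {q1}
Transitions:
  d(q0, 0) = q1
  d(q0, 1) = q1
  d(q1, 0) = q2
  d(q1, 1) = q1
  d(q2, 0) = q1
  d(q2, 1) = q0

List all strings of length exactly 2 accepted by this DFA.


All strings of length 2: 4 total
Accepted: 2

"01", "11"


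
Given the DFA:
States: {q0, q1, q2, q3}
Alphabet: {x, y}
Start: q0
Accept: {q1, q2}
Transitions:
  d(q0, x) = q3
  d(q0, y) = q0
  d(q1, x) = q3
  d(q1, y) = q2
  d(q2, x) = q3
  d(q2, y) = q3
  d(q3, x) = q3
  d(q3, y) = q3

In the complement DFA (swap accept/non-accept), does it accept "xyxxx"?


Trace: q0 -> q3 -> q3 -> q3 -> q3 -> q3
Final: q3
Original accept: {q1, q2}
Complement: q3 is not in original accept

Yes, complement accepts (original rejects)


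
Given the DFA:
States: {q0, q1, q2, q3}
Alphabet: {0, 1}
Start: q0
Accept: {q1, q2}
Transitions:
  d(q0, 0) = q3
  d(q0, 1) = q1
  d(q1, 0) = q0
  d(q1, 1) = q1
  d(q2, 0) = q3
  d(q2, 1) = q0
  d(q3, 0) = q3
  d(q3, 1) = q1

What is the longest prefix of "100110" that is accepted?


Run the DFA, marking each prefix where the state is accepting:
  "" -> q0 [reject]
  "1" -> q1 [accept]
  "10" -> q0 [reject]
  "100" -> q3 [reject]
  "1001" -> q1 [accept]
  "10011" -> q1 [accept]
  "100110" -> q0 [reject]

"10011"


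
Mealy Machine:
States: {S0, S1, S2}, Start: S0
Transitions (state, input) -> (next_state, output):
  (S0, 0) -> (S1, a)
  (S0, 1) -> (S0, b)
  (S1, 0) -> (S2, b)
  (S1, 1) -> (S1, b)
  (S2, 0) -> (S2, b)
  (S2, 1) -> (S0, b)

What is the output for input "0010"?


Step-by-step:
  (S0, 0) -> (S1, a)
  (S1, 0) -> (S2, b)
  (S2, 1) -> (S0, b)
  (S0, 0) -> (S1, a)

"abba"


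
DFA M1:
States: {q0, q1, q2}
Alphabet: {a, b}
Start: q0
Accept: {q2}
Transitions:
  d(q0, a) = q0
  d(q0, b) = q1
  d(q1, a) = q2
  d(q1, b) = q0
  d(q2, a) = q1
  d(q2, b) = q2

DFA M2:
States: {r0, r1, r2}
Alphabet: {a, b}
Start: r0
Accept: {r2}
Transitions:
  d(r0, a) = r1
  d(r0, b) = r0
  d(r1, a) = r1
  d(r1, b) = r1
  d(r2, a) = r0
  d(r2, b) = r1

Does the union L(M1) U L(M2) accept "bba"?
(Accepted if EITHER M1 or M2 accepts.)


M1: final=q0 accepted=False
M2: final=r1 accepted=False

No, union rejects (neither accepts)


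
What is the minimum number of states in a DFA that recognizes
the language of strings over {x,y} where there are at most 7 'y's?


States: count = 0, 1, ..., 7 (all accepting; 8 states), plus a dead state for count > 7.
Total: 8 + 1 = 9.

9


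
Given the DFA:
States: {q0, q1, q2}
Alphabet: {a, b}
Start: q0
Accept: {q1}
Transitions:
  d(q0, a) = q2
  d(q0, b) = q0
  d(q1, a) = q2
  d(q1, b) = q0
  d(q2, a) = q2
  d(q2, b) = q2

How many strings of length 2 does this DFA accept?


Enumerating all length-2 strings:
  "aa" -> q2 [reject]
  "ab" -> q2 [reject]
  "ba" -> q2 [reject]
  "bb" -> q0 [reject]

0 out of 4


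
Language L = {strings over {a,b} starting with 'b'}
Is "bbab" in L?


first symbol = 'b'

Yes, "bbab" is in L


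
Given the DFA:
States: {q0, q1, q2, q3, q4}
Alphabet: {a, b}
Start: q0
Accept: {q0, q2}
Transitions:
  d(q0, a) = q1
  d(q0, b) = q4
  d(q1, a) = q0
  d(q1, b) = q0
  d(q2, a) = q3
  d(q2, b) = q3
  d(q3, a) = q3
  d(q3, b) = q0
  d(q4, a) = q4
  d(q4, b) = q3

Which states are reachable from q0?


BFS from q0:
  layer 0: {q0}
  layer 1: {q1, q4}
  layer 2: {q3}

{q0, q1, q3, q4}


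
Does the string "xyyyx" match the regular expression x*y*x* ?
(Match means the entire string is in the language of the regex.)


|string| = 5; first = 'x'; last = 'x'

Yes, "xyyyx" matches x*y*x*


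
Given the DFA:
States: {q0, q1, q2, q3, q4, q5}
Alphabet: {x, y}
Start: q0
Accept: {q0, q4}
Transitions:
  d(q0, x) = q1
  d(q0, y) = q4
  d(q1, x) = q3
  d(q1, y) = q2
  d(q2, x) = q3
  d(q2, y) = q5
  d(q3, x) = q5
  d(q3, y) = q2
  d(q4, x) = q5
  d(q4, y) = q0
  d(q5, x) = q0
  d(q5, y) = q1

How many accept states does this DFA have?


Accept states listed: {q0, q4}
Counting: q0(1) q4(2)

2


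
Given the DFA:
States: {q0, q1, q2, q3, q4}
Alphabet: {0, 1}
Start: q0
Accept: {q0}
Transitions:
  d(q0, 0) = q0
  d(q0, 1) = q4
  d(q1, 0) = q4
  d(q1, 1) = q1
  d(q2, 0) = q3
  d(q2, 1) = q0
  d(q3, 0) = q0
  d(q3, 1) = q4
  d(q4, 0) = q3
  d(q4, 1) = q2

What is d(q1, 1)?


Looking up transition d(q1, 1)

q1


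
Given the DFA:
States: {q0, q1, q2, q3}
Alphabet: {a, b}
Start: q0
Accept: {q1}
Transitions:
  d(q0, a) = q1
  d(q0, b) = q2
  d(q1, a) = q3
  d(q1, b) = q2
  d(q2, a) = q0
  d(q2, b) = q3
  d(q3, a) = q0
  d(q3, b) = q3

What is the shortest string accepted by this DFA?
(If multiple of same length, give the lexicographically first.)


BFS by string length (lex-first path to each state shown):
  len 0: q0<-""
  len 1: q1<-"a", q2<-"b"
Found accept state at length 1.

"a"


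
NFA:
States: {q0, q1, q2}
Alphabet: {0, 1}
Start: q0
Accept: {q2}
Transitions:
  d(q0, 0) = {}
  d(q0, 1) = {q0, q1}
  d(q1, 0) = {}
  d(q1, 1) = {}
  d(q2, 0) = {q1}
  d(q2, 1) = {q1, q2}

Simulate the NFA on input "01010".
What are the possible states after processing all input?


Start: {q0}
  --0--> {}
  --1--> {}
  --0--> {}
  --1--> {}
  --0--> {}

{} (empty set, no valid transitions)


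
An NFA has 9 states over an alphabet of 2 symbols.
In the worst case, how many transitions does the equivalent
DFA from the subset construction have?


Subset construction: one DFA state per subset of NFA states = 2^9 = 512 states.
Each DFA state has 2 outgoing transitions: 512 * 2 = 1024

1024


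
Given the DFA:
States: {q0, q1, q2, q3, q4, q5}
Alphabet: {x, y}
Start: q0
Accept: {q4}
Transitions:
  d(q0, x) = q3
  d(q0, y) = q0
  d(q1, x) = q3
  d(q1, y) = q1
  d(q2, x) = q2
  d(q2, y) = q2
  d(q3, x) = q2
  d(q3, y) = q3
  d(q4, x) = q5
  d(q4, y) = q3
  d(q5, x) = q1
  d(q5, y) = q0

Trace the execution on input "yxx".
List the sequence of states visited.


Input: yxx
d(q0, y) = q0
d(q0, x) = q3
d(q3, x) = q2


q0 -> q0 -> q3 -> q2


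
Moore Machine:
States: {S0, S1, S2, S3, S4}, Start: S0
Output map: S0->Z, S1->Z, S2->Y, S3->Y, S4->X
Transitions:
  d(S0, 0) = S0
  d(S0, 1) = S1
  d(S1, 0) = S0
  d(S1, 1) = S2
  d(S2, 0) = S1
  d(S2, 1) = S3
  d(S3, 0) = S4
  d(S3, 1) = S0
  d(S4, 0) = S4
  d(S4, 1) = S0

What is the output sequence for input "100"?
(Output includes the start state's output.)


Start: S0 (output Z)
  --1--> S1 (output Z)
  --0--> S0 (output Z)
  --0--> S0 (output Z)

"ZZZZ"


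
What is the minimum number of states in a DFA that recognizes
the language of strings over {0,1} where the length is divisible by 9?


States track (length) mod 9.
Need 9 states: one per remainder 0..8; accept = remainder 0.

9


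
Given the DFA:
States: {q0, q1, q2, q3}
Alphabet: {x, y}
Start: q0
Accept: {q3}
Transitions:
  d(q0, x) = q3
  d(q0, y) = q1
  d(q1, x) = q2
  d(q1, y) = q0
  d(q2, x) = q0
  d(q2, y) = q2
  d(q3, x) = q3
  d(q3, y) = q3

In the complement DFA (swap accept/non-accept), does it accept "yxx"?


Trace: q0 -> q1 -> q2 -> q0
Final: q0
Original accept: {q3}
Complement: q0 is not in original accept

Yes, complement accepts (original rejects)


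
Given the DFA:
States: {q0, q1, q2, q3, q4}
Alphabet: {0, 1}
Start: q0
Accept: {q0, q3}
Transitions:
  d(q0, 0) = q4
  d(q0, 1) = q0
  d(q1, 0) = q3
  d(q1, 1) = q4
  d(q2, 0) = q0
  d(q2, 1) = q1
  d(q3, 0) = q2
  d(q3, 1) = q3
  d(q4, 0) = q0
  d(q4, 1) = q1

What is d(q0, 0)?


Looking up transition d(q0, 0)

q4


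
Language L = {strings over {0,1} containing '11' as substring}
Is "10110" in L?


'11' occurs at index 2

Yes, "10110" is in L


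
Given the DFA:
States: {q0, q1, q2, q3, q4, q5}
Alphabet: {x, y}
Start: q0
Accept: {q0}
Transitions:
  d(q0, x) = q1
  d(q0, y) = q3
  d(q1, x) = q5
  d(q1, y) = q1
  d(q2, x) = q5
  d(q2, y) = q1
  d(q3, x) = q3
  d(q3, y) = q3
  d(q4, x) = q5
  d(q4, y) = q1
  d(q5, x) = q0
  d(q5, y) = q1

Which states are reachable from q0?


BFS from q0:
  layer 0: {q0}
  layer 1: {q1, q3}
  layer 2: {q5}

{q0, q1, q3, q5}


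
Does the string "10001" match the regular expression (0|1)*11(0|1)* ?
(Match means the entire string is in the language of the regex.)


|string| = 5; first = '1'; last = '1'

No, "10001" does not match (0|1)*11(0|1)*


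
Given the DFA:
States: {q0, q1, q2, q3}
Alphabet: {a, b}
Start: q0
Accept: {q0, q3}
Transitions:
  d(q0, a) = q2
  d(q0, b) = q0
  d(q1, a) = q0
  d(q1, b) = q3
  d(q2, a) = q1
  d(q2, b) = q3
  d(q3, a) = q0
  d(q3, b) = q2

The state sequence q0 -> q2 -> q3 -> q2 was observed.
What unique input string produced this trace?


Trace back each transition to find the symbol:
  q0 --[a]--> q2
  q2 --[b]--> q3
  q3 --[b]--> q2

"abb"


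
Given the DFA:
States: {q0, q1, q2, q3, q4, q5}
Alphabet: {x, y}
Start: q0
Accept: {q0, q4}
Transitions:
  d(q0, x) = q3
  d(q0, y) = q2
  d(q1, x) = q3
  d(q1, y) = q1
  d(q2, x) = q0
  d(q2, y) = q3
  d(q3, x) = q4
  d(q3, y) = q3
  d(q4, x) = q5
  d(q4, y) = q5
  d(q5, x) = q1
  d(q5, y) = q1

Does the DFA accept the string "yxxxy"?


Trace: q0 -> q2 -> q0 -> q3 -> q4 -> q5
Final state: q5
Accept states: {q0, q4}

No, rejected (final state q5 is not an accept state)


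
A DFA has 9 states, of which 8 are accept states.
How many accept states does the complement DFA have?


Complement swaps accept and non-accept states.
9 - 8 = 1

1


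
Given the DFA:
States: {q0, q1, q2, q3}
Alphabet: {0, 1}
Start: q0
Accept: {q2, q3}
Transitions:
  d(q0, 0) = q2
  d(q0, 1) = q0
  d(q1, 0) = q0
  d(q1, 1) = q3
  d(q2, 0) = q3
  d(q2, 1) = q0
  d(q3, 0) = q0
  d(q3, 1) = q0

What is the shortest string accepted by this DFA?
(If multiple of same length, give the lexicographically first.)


BFS by string length (lex-first path to each state shown):
  len 0: q0<-""
  len 1: q0<-"1", q2<-"0"
Found accept state at length 1.

"0"


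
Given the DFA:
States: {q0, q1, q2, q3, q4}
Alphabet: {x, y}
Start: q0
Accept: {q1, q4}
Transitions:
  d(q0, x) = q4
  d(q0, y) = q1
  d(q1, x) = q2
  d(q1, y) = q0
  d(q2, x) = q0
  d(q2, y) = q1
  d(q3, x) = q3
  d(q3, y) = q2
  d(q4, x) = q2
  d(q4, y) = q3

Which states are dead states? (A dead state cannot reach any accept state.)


Forward reachability from each state:
  q0 -> reaches accept state q1 (live)
  q1 -> reaches accept state q1 (live)
  q2 -> reaches accept state q1 (live)
  q3 -> reaches accept state q1 (live)
  q4 -> reaches accept state q1 (live)

None (all states can reach an accept state)


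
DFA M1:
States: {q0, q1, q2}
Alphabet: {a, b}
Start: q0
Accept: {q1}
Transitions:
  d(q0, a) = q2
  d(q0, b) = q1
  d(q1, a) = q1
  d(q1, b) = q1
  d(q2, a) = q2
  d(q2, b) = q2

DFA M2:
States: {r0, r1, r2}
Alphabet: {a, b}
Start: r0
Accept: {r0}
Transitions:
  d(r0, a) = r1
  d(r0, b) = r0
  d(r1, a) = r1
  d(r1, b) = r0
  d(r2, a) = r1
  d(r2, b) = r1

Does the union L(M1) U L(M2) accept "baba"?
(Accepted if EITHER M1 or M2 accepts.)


M1: final=q1 accepted=True
M2: final=r1 accepted=False

Yes, union accepts


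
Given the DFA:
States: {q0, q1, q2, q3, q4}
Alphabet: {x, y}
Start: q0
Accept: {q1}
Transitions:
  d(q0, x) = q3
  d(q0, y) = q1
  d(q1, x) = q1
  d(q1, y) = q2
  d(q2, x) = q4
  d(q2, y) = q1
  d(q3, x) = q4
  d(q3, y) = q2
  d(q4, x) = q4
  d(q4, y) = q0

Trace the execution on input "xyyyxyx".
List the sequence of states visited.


Input: xyyyxyx
d(q0, x) = q3
d(q3, y) = q2
d(q2, y) = q1
d(q1, y) = q2
d(q2, x) = q4
d(q4, y) = q0
d(q0, x) = q3


q0 -> q3 -> q2 -> q1 -> q2 -> q4 -> q0 -> q3


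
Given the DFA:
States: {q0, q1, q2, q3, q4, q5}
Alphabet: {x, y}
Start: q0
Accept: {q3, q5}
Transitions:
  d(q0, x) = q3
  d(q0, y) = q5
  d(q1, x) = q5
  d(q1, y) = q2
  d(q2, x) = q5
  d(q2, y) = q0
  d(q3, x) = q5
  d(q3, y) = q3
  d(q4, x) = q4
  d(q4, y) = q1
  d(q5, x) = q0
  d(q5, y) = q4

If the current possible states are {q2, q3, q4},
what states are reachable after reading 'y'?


Apply transition on 'y' from each current state:
  d(q2, y) = q0
  d(q3, y) = q3
  d(q4, y) = q1

{q0, q1, q3}


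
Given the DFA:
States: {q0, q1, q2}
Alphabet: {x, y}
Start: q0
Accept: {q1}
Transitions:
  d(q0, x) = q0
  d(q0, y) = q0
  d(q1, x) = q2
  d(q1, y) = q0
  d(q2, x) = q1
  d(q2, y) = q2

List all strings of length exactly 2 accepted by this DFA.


All strings of length 2: 4 total
Accepted: 0

None


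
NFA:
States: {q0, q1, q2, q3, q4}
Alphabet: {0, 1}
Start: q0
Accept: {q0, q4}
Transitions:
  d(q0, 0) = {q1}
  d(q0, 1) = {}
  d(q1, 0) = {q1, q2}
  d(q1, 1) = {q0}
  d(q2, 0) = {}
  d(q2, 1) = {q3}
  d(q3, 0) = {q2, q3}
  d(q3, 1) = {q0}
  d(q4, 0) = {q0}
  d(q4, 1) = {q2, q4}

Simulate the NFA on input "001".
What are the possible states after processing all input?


Start: {q0}
  --0--> {q1}
  --0--> {q1, q2}
  --1--> {q0, q3}

{q0, q3}


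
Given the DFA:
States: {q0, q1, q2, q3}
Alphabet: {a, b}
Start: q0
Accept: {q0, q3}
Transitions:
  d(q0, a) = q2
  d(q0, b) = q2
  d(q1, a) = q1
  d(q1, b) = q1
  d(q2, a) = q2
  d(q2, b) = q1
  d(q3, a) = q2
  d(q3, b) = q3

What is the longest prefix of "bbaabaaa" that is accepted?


Run the DFA, marking each prefix where the state is accepting:
  "" -> q0 [accept]
  "b" -> q2 [reject]
  "bb" -> q1 [reject]
  "bba" -> q1 [reject]
  "bbaa" -> q1 [reject]
  "bbaab" -> q1 [reject]
  "bbaaba" -> q1 [reject]
  "bbaabaa" -> q1 [reject]
  "bbaabaaa" -> q1 [reject]

""


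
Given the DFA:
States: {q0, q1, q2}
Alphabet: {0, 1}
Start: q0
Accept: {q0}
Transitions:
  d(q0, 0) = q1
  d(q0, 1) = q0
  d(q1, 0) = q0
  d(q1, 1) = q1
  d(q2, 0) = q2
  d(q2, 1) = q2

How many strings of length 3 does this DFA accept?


Enumerating all length-3 strings:
  "000" -> q1 [reject]
  "001" -> q0 [accept]
  "010" -> q0 [accept]
  "011" -> q1 [reject]
  "100" -> q0 [accept]
  "101" -> q1 [reject]
  "110" -> q1 [reject]
  "111" -> q0 [accept]

4 out of 8


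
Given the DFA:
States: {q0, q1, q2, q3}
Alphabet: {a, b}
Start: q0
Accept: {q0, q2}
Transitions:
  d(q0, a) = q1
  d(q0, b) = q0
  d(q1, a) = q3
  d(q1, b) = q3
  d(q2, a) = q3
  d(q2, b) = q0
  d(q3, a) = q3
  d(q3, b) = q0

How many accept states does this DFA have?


Accept states listed: {q0, q2}
Counting: q0(1) q2(2)

2


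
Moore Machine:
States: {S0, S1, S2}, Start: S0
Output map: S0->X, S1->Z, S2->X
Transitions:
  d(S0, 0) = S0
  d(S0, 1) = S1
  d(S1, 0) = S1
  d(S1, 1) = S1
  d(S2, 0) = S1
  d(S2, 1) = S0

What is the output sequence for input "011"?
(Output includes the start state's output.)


Start: S0 (output X)
  --0--> S0 (output X)
  --1--> S1 (output Z)
  --1--> S1 (output Z)

"XXZZ"


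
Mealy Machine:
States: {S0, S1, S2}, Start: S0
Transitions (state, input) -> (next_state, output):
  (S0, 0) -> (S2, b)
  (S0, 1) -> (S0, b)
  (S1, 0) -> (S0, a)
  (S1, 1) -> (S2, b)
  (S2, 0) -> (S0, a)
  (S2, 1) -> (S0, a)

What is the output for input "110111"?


Step-by-step:
  (S0, 1) -> (S0, b)
  (S0, 1) -> (S0, b)
  (S0, 0) -> (S2, b)
  (S2, 1) -> (S0, a)
  (S0, 1) -> (S0, b)
  (S0, 1) -> (S0, b)

"bbbabb"


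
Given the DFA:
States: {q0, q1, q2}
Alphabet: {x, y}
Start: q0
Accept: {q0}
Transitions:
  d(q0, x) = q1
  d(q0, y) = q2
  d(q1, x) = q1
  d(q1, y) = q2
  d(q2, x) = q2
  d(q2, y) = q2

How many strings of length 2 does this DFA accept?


Enumerating all length-2 strings:
  "xx" -> q1 [reject]
  "xy" -> q2 [reject]
  "yx" -> q2 [reject]
  "yy" -> q2 [reject]

0 out of 4


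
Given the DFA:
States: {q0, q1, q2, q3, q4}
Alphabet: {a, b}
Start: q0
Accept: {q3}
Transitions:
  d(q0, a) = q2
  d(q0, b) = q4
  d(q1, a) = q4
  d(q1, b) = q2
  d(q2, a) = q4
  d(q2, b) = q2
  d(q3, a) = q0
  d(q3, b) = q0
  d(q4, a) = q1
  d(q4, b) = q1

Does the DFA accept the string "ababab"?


Trace: q0 -> q2 -> q2 -> q4 -> q1 -> q4 -> q1
Final state: q1
Accept states: {q3}

No, rejected (final state q1 is not an accept state)


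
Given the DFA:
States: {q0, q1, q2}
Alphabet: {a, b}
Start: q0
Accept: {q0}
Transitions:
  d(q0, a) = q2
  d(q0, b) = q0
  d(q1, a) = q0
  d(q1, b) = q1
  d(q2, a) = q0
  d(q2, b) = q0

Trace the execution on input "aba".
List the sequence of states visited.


Input: aba
d(q0, a) = q2
d(q2, b) = q0
d(q0, a) = q2


q0 -> q2 -> q0 -> q2


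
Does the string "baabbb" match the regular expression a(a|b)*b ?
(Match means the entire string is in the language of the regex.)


|string| = 6; first = 'b'; last = 'b'

No, "baabbb" does not match a(a|b)*b


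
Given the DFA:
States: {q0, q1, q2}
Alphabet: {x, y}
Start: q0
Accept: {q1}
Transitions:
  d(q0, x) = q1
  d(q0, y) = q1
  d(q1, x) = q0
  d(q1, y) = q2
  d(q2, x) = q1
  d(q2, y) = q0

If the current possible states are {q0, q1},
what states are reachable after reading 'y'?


Apply transition on 'y' from each current state:
  d(q0, y) = q1
  d(q1, y) = q2

{q1, q2}


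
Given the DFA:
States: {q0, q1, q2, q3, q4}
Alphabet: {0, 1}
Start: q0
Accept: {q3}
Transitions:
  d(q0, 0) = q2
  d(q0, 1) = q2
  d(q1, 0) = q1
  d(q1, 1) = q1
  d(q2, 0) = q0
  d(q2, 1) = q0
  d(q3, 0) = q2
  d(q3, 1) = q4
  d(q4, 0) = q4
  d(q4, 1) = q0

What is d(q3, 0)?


Looking up transition d(q3, 0)

q2


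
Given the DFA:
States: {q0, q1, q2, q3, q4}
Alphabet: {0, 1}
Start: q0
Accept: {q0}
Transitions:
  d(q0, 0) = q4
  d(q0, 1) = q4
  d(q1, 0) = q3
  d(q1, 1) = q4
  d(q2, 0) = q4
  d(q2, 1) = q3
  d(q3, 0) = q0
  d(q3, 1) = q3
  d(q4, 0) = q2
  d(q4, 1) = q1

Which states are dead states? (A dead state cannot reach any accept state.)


Forward reachability from each state:
  q0 -> reaches accept state q0 (live)
  q1 -> reaches accept state q0 (live)
  q2 -> reaches accept state q0 (live)
  q3 -> reaches accept state q0 (live)
  q4 -> reaches accept state q0 (live)

None (all states can reach an accept state)


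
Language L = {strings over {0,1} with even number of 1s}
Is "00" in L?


count('1') = 0; 0 mod 2 = 0

Yes, "00" is in L


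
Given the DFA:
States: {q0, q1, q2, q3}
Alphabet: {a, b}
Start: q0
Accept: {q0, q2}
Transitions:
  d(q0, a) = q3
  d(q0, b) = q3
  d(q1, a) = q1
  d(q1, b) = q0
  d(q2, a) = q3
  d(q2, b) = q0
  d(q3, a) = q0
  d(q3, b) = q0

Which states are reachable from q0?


BFS from q0:
  layer 0: {q0}
  layer 1: {q3}

{q0, q3}


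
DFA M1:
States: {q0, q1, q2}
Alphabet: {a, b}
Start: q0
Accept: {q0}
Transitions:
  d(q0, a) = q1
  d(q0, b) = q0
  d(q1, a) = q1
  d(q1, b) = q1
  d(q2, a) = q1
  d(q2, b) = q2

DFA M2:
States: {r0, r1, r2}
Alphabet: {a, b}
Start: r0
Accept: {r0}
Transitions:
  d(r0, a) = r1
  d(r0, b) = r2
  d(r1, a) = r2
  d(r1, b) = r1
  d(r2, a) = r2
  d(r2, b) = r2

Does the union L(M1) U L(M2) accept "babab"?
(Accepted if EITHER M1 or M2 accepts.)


M1: final=q1 accepted=False
M2: final=r2 accepted=False

No, union rejects (neither accepts)


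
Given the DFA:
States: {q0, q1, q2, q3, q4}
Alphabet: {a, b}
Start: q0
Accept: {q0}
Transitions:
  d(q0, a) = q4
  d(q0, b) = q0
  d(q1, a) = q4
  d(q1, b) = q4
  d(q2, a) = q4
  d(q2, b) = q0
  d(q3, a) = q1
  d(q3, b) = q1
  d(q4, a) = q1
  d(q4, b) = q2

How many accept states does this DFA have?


Accept states listed: {q0}
Counting: q0(1)

1


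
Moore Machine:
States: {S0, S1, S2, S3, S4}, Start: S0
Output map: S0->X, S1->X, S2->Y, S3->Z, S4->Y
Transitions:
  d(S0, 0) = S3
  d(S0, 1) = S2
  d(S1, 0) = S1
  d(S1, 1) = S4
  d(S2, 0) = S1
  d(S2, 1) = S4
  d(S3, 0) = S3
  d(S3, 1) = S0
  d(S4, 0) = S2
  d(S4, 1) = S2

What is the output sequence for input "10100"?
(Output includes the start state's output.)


Start: S0 (output X)
  --1--> S2 (output Y)
  --0--> S1 (output X)
  --1--> S4 (output Y)
  --0--> S2 (output Y)
  --0--> S1 (output X)

"XYXYYX"


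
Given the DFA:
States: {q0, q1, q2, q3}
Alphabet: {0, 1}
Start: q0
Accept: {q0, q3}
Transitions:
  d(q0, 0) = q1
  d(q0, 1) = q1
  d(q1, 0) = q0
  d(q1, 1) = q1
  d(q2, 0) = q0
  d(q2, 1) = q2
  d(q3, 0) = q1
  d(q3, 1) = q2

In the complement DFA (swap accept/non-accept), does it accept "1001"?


Trace: q0 -> q1 -> q0 -> q1 -> q1
Final: q1
Original accept: {q0, q3}
Complement: q1 is not in original accept

Yes, complement accepts (original rejects)


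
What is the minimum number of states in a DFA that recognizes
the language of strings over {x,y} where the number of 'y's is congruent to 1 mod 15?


States track (count of 'y') mod 15.
Need 15 states: one per remainder 0..14; accept = remainder 1.

15


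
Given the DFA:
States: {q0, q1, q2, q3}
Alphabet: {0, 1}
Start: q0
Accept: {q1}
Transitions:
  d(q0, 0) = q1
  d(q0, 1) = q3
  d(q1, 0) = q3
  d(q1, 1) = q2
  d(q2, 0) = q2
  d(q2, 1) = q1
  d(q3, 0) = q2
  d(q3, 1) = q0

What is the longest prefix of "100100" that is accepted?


Run the DFA, marking each prefix where the state is accepting:
  "" -> q0 [reject]
  "1" -> q3 [reject]
  "10" -> q2 [reject]
  "100" -> q2 [reject]
  "1001" -> q1 [accept]
  "10010" -> q3 [reject]
  "100100" -> q2 [reject]

"1001"


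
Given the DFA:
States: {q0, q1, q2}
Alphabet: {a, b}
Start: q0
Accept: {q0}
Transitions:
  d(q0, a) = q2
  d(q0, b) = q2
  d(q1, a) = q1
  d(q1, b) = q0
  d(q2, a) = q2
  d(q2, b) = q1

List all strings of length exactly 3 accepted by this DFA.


All strings of length 3: 8 total
Accepted: 2

"abb", "bbb"


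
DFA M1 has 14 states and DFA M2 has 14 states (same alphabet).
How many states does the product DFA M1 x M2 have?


Product construction pairs every M1 state with every M2 state.
14 * 14 = 196

196


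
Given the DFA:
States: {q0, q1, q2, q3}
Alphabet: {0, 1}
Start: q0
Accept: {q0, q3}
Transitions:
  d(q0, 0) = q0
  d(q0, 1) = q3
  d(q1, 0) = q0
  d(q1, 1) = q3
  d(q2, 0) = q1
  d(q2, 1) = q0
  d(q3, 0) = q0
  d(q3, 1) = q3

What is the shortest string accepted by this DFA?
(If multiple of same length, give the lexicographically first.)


BFS by string length (lex-first path to each state shown):
  len 0: q0<-""
Found accept state at length 0.

"" (empty string)


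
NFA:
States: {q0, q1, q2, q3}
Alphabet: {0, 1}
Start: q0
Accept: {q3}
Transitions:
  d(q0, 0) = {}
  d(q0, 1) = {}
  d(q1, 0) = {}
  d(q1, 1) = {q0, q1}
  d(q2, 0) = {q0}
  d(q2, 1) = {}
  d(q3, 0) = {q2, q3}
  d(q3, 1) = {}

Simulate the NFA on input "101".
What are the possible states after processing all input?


Start: {q0}
  --1--> {}
  --0--> {}
  --1--> {}

{} (empty set, no valid transitions)


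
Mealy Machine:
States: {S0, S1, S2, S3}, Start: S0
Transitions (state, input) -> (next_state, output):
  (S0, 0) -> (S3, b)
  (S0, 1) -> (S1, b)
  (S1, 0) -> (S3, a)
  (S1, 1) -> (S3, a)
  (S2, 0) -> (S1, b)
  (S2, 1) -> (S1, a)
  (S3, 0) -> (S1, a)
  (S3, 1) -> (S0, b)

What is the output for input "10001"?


Step-by-step:
  (S0, 1) -> (S1, b)
  (S1, 0) -> (S3, a)
  (S3, 0) -> (S1, a)
  (S1, 0) -> (S3, a)
  (S3, 1) -> (S0, b)

"baaab"


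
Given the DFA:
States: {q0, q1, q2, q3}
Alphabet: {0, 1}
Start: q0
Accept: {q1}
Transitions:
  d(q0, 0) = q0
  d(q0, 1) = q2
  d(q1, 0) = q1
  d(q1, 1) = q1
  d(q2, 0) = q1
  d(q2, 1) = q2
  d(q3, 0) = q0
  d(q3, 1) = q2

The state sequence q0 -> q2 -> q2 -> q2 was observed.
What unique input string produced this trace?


Trace back each transition to find the symbol:
  q0 --[1]--> q2
  q2 --[1]--> q2
  q2 --[1]--> q2

"111"


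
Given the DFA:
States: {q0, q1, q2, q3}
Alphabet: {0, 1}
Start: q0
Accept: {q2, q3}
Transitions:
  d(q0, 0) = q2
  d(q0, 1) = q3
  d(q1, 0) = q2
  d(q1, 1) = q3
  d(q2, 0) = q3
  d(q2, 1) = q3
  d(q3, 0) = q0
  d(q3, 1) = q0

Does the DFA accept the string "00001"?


Trace: q0 -> q2 -> q3 -> q0 -> q2 -> q3
Final state: q3
Accept states: {q2, q3}

Yes, accepted (final state q3 is an accept state)


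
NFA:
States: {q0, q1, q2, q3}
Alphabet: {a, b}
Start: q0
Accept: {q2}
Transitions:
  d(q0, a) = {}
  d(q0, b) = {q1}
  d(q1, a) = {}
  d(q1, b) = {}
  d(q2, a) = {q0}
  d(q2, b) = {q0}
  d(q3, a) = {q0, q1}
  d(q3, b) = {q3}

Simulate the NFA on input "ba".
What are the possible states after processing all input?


Start: {q0}
  --b--> {q1}
  --a--> {}

{} (empty set, no valid transitions)


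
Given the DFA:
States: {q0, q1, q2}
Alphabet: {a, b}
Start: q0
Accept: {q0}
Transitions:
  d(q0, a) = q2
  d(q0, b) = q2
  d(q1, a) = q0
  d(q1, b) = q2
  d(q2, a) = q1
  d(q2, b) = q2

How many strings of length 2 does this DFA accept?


Enumerating all length-2 strings:
  "aa" -> q1 [reject]
  "ab" -> q2 [reject]
  "ba" -> q1 [reject]
  "bb" -> q2 [reject]

0 out of 4


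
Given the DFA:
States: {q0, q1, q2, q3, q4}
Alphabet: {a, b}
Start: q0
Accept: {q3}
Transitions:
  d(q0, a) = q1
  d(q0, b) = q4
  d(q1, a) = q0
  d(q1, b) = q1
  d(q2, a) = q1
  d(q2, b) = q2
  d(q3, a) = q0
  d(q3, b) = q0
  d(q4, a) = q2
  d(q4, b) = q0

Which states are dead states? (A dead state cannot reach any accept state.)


Forward reachability from each state:
  q0 -> reaches {q0, q1, q2, q4}, no accept state (dead)
  q1 -> reaches {q0, q1, q2, q4}, no accept state (dead)
  q2 -> reaches {q0, q1, q2, q4}, no accept state (dead)
  q3 -> reaches accept state q3 (live)
  q4 -> reaches {q0, q1, q2, q4}, no accept state (dead)

{q0, q1, q2, q4}


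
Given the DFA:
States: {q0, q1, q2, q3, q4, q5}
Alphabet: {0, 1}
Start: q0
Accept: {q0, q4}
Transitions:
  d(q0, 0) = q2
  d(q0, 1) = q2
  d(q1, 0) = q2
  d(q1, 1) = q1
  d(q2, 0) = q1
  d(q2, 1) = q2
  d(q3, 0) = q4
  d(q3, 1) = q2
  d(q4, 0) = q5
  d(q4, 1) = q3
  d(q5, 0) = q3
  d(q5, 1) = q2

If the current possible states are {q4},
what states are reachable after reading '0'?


Apply transition on '0' from each current state:
  d(q4, 0) = q5

{q5}


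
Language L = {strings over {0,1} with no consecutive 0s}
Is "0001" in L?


'00' occurs at index 0

No, "0001" is not in L


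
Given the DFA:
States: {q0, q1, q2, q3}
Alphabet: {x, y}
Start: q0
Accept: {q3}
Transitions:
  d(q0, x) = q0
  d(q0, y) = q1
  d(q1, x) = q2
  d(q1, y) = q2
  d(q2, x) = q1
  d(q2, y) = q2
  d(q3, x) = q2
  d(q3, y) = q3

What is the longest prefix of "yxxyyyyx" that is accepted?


Run the DFA, marking each prefix where the state is accepting:
  "" -> q0 [reject]
  "y" -> q1 [reject]
  "yx" -> q2 [reject]
  "yxx" -> q1 [reject]
  "yxxy" -> q2 [reject]
  "yxxyy" -> q2 [reject]
  "yxxyyy" -> q2 [reject]
  "yxxyyyy" -> q2 [reject]
  "yxxyyyyx" -> q1 [reject]

No prefix is accepted


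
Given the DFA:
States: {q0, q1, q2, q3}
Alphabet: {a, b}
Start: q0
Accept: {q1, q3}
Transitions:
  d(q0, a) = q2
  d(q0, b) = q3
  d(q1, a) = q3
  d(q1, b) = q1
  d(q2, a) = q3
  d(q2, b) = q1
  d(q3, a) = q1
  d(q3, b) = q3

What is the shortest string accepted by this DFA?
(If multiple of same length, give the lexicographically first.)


BFS by string length (lex-first path to each state shown):
  len 0: q0<-""
  len 1: q2<-"a", q3<-"b"
Found accept state at length 1.

"b"


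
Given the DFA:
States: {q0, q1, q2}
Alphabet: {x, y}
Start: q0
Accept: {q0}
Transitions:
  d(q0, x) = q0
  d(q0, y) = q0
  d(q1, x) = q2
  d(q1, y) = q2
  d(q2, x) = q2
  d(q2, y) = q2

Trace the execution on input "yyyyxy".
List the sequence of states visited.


Input: yyyyxy
d(q0, y) = q0
d(q0, y) = q0
d(q0, y) = q0
d(q0, y) = q0
d(q0, x) = q0
d(q0, y) = q0


q0 -> q0 -> q0 -> q0 -> q0 -> q0 -> q0


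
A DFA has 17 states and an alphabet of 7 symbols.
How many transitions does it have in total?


Each state has exactly one transition per symbol.
17 * 7 = 119

119


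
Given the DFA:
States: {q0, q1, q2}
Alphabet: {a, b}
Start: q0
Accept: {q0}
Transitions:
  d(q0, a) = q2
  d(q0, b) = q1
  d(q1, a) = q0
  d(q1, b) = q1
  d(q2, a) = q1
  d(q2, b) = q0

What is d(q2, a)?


Looking up transition d(q2, a)

q1


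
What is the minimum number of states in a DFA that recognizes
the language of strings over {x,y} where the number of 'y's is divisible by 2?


States track (count of 'y') mod 2.
Need 2 states: one per remainder 0..1; accept = remainder 0.

2


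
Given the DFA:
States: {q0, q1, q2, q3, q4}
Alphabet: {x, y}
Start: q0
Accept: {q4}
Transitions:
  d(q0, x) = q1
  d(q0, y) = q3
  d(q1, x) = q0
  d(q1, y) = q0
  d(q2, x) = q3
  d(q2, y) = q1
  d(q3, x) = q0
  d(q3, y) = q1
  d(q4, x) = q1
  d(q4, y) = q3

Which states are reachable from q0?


BFS from q0:
  layer 0: {q0}
  layer 1: {q1, q3}

{q0, q1, q3}


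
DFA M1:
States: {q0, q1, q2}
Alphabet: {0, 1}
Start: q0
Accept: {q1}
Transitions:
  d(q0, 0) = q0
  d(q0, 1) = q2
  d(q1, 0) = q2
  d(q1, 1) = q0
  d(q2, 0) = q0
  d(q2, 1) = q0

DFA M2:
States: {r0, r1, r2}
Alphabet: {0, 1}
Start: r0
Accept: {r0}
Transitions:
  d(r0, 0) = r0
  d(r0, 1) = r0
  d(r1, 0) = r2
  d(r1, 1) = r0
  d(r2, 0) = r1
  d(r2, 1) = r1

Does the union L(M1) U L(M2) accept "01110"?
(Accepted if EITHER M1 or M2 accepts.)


M1: final=q0 accepted=False
M2: final=r0 accepted=True

Yes, union accepts


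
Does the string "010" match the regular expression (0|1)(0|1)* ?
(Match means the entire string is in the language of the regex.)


|string| = 3; first = '0'; last = '0'

Yes, "010" matches (0|1)(0|1)*


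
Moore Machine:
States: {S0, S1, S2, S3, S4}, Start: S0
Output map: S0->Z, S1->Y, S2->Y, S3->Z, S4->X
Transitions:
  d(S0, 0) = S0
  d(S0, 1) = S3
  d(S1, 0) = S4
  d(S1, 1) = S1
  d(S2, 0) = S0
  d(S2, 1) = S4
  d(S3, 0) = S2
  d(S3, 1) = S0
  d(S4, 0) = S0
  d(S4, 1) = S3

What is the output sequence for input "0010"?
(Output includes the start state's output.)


Start: S0 (output Z)
  --0--> S0 (output Z)
  --0--> S0 (output Z)
  --1--> S3 (output Z)
  --0--> S2 (output Y)

"ZZZZY"


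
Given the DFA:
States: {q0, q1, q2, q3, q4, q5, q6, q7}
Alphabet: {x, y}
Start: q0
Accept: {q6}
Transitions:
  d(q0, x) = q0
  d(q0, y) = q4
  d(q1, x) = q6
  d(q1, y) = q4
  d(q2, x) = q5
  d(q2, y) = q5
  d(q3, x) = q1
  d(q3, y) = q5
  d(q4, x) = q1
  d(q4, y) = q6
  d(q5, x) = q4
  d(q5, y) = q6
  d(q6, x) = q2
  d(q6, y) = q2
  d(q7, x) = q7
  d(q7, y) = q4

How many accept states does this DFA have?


Accept states listed: {q6}
Counting: q6(1)

1


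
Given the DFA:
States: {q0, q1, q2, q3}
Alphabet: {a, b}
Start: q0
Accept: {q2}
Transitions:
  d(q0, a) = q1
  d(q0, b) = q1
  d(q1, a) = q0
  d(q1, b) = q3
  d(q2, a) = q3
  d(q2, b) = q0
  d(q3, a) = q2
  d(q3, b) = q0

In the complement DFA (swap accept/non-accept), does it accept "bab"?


Trace: q0 -> q1 -> q0 -> q1
Final: q1
Original accept: {q2}
Complement: q1 is not in original accept

Yes, complement accepts (original rejects)


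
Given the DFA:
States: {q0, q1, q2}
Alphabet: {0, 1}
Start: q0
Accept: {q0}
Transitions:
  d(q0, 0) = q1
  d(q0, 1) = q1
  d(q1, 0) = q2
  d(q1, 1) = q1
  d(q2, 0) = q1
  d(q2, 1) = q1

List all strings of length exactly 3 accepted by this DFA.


All strings of length 3: 8 total
Accepted: 0

None


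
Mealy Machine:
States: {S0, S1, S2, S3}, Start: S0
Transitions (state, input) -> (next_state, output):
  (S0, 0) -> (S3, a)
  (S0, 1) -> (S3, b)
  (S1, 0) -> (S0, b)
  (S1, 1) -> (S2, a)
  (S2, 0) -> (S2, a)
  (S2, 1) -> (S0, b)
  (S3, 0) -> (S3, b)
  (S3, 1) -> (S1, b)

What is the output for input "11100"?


Step-by-step:
  (S0, 1) -> (S3, b)
  (S3, 1) -> (S1, b)
  (S1, 1) -> (S2, a)
  (S2, 0) -> (S2, a)
  (S2, 0) -> (S2, a)

"bbaaa"


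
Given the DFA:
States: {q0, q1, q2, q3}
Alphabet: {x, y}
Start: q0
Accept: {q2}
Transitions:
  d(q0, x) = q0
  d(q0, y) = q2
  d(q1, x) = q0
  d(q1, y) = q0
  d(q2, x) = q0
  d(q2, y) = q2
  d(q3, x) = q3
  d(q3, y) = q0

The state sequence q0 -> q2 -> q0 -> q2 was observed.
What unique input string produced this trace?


Trace back each transition to find the symbol:
  q0 --[y]--> q2
  q2 --[x]--> q0
  q0 --[y]--> q2

"yxy"


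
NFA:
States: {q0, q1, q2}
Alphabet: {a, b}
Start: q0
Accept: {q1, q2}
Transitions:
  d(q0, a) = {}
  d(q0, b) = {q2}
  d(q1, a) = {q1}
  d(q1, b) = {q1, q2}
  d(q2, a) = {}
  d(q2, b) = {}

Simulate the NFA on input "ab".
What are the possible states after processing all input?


Start: {q0}
  --a--> {}
  --b--> {}

{} (empty set, no valid transitions)
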